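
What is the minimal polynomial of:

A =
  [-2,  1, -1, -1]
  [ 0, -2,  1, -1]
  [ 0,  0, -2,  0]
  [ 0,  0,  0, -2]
x^3 + 6*x^2 + 12*x + 8

The characteristic polynomial is χ_A(x) = (x + 2)^4, so the eigenvalues are known. The minimal polynomial is
  m_A(x) = Π_λ (x − λ)^{k_λ}
where k_λ is the size of the *largest* Jordan block for λ (equivalently, the smallest k with (A − λI)^k v = 0 for every generalised eigenvector v of λ).

  λ = -2: largest Jordan block has size 3, contributing (x + 2)^3

So m_A(x) = (x + 2)^3 = x^3 + 6*x^2 + 12*x + 8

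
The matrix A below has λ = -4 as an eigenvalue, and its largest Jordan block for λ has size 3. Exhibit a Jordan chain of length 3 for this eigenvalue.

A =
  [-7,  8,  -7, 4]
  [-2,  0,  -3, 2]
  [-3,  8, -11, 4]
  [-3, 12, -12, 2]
A Jordan chain for λ = -4 of length 3:
v_1 = (2, 1, 2, 3)ᵀ
v_2 = (-3, -2, -3, -3)ᵀ
v_3 = (1, 0, 0, 0)ᵀ

Let N = A − (-4)·I. We want v_3 with N^3 v_3 = 0 but N^2 v_3 ≠ 0; then v_{j-1} := N · v_j for j = 3, …, 2.

Pick v_3 = (1, 0, 0, 0)ᵀ.
Then v_2 = N · v_3 = (-3, -2, -3, -3)ᵀ.
Then v_1 = N · v_2 = (2, 1, 2, 3)ᵀ.

Sanity check: (A − (-4)·I) v_1 = (0, 0, 0, 0)ᵀ = 0. ✓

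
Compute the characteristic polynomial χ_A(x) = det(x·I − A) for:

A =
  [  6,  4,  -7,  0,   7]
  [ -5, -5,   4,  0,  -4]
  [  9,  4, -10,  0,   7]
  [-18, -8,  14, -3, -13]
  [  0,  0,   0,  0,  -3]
x^5 + 15*x^4 + 90*x^3 + 270*x^2 + 405*x + 243

Expanding det(x·I − A) (e.g. by cofactor expansion or by noting that A is similar to its Jordan form J, which has the same characteristic polynomial as A) gives
  χ_A(x) = x^5 + 15*x^4 + 90*x^3 + 270*x^2 + 405*x + 243
which factors as (x + 3)^5. The eigenvalues (with algebraic multiplicities) are λ = -3 with multiplicity 5.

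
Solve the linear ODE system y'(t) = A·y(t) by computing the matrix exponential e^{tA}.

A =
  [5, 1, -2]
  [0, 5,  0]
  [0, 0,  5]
e^{tA} =
  [exp(5*t), t*exp(5*t), -2*t*exp(5*t)]
  [0, exp(5*t), 0]
  [0, 0, exp(5*t)]

Strategy: write A = P · J · P⁻¹ where J is a Jordan canonical form, so e^{tA} = P · e^{tJ} · P⁻¹, and e^{tJ} can be computed block-by-block.

A has Jordan form
J =
  [5, 1, 0]
  [0, 5, 0]
  [0, 0, 5]
(up to reordering of blocks).

Per-block formulas:
  For a 2×2 Jordan block J_2(5): exp(t · J_2(5)) = e^(5t)·(I + t·N), where N is the 2×2 nilpotent shift.
  For a 1×1 block at λ = 5: exp(t · [5]) = [e^(5t)].

After assembling e^{tJ} and conjugating by P, we get:

e^{tA} =
  [exp(5*t), t*exp(5*t), -2*t*exp(5*t)]
  [0, exp(5*t), 0]
  [0, 0, exp(5*t)]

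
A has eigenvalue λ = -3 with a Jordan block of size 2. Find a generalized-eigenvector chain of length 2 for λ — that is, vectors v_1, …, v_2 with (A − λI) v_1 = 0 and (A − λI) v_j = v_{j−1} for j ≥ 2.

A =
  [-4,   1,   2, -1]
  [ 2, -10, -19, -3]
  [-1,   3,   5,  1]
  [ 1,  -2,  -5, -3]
A Jordan chain for λ = -3 of length 2:
v_1 = (-1, 2, -1, 1)ᵀ
v_2 = (1, 0, 0, 0)ᵀ

Let N = A − (-3)·I. We want v_2 with N^2 v_2 = 0 but N^1 v_2 ≠ 0; then v_{j-1} := N · v_j for j = 2, …, 2.

Pick v_2 = (1, 0, 0, 0)ᵀ.
Then v_1 = N · v_2 = (-1, 2, -1, 1)ᵀ.

Sanity check: (A − (-3)·I) v_1 = (0, 0, 0, 0)ᵀ = 0. ✓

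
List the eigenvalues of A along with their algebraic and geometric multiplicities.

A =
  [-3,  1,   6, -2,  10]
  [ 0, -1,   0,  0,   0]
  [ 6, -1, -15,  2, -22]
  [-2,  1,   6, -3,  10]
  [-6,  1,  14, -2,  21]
λ = -1: alg = 4, geom = 3; λ = 3: alg = 1, geom = 1

Step 1 — factor the characteristic polynomial to read off the algebraic multiplicities:
  χ_A(x) = (x - 3)*(x + 1)^4

Step 2 — compute geometric multiplicities via the rank-nullity identity g(λ) = n − rank(A − λI):
  rank(A − (-1)·I) = 2, so dim ker(A − (-1)·I) = n − 2 = 3
  rank(A − (3)·I) = 4, so dim ker(A − (3)·I) = n − 4 = 1

Summary:
  λ = -1: algebraic multiplicity = 4, geometric multiplicity = 3
  λ = 3: algebraic multiplicity = 1, geometric multiplicity = 1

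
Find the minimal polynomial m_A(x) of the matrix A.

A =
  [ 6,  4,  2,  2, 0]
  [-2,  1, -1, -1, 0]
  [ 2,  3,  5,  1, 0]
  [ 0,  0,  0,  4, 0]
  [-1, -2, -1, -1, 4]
x^3 - 12*x^2 + 48*x - 64

The characteristic polynomial is χ_A(x) = (x - 4)^5, so the eigenvalues are known. The minimal polynomial is
  m_A(x) = Π_λ (x − λ)^{k_λ}
where k_λ is the size of the *largest* Jordan block for λ (equivalently, the smallest k with (A − λI)^k v = 0 for every generalised eigenvector v of λ).

  λ = 4: largest Jordan block has size 3, contributing (x − 4)^3

So m_A(x) = (x - 4)^3 = x^3 - 12*x^2 + 48*x - 64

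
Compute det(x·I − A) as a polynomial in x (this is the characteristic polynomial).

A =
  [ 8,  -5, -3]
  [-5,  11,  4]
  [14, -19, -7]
x^3 - 12*x^2 + 48*x - 64

Expanding det(x·I − A) (e.g. by cofactor expansion or by noting that A is similar to its Jordan form J, which has the same characteristic polynomial as A) gives
  χ_A(x) = x^3 - 12*x^2 + 48*x - 64
which factors as (x - 4)^3. The eigenvalues (with algebraic multiplicities) are λ = 4 with multiplicity 3.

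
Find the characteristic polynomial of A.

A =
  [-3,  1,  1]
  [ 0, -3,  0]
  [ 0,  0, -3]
x^3 + 9*x^2 + 27*x + 27

Expanding det(x·I − A) (e.g. by cofactor expansion or by noting that A is similar to its Jordan form J, which has the same characteristic polynomial as A) gives
  χ_A(x) = x^3 + 9*x^2 + 27*x + 27
which factors as (x + 3)^3. The eigenvalues (with algebraic multiplicities) are λ = -3 with multiplicity 3.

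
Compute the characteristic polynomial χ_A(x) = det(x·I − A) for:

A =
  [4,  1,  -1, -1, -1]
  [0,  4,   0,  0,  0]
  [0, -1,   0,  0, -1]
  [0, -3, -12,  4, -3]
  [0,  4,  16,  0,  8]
x^5 - 20*x^4 + 160*x^3 - 640*x^2 + 1280*x - 1024

Expanding det(x·I − A) (e.g. by cofactor expansion or by noting that A is similar to its Jordan form J, which has the same characteristic polynomial as A) gives
  χ_A(x) = x^5 - 20*x^4 + 160*x^3 - 640*x^2 + 1280*x - 1024
which factors as (x - 4)^5. The eigenvalues (with algebraic multiplicities) are λ = 4 with multiplicity 5.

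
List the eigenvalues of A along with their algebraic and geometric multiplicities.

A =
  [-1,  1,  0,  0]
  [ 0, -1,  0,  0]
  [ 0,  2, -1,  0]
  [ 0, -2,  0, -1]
λ = -1: alg = 4, geom = 3

Step 1 — factor the characteristic polynomial to read off the algebraic multiplicities:
  χ_A(x) = (x + 1)^4

Step 2 — compute geometric multiplicities via the rank-nullity identity g(λ) = n − rank(A − λI):
  rank(A − (-1)·I) = 1, so dim ker(A − (-1)·I) = n − 1 = 3

Summary:
  λ = -1: algebraic multiplicity = 4, geometric multiplicity = 3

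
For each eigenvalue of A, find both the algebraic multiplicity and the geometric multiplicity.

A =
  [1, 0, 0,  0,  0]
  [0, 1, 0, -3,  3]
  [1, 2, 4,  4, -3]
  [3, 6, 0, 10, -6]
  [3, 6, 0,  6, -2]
λ = 1: alg = 2, geom = 2; λ = 4: alg = 3, geom = 2

Step 1 — factor the characteristic polynomial to read off the algebraic multiplicities:
  χ_A(x) = (x - 4)^3*(x - 1)^2

Step 2 — compute geometric multiplicities via the rank-nullity identity g(λ) = n − rank(A − λI):
  rank(A − (1)·I) = 3, so dim ker(A − (1)·I) = n − 3 = 2
  rank(A − (4)·I) = 3, so dim ker(A − (4)·I) = n − 3 = 2

Summary:
  λ = 1: algebraic multiplicity = 2, geometric multiplicity = 2
  λ = 4: algebraic multiplicity = 3, geometric multiplicity = 2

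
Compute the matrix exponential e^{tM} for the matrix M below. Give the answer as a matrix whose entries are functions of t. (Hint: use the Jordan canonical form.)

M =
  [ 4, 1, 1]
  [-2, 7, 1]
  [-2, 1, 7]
e^{tM} =
  [-2*t*exp(6*t) + exp(6*t), t*exp(6*t), t*exp(6*t)]
  [-2*t*exp(6*t), t*exp(6*t) + exp(6*t), t*exp(6*t)]
  [-2*t*exp(6*t), t*exp(6*t), t*exp(6*t) + exp(6*t)]

Strategy: write M = P · J · P⁻¹ where J is a Jordan canonical form, so e^{tM} = P · e^{tJ} · P⁻¹, and e^{tJ} can be computed block-by-block.

M has Jordan form
J =
  [6, 1, 0]
  [0, 6, 0]
  [0, 0, 6]
(up to reordering of blocks).

Per-block formulas:
  For a 2×2 Jordan block J_2(6): exp(t · J_2(6)) = e^(6t)·(I + t·N), where N is the 2×2 nilpotent shift.
  For a 1×1 block at λ = 6: exp(t · [6]) = [e^(6t)].

After assembling e^{tJ} and conjugating by P, we get:

e^{tM} =
  [-2*t*exp(6*t) + exp(6*t), t*exp(6*t), t*exp(6*t)]
  [-2*t*exp(6*t), t*exp(6*t) + exp(6*t), t*exp(6*t)]
  [-2*t*exp(6*t), t*exp(6*t), t*exp(6*t) + exp(6*t)]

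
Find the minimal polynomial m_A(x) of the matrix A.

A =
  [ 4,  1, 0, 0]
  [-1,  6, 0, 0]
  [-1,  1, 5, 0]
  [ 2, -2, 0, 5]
x^2 - 10*x + 25

The characteristic polynomial is χ_A(x) = (x - 5)^4, so the eigenvalues are known. The minimal polynomial is
  m_A(x) = Π_λ (x − λ)^{k_λ}
where k_λ is the size of the *largest* Jordan block for λ (equivalently, the smallest k with (A − λI)^k v = 0 for every generalised eigenvector v of λ).

  λ = 5: largest Jordan block has size 2, contributing (x − 5)^2

So m_A(x) = (x - 5)^2 = x^2 - 10*x + 25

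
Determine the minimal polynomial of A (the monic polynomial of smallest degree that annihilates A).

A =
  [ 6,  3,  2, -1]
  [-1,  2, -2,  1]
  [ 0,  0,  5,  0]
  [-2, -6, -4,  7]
x^2 - 10*x + 25

The characteristic polynomial is χ_A(x) = (x - 5)^4, so the eigenvalues are known. The minimal polynomial is
  m_A(x) = Π_λ (x − λ)^{k_λ}
where k_λ is the size of the *largest* Jordan block for λ (equivalently, the smallest k with (A − λI)^k v = 0 for every generalised eigenvector v of λ).

  λ = 5: largest Jordan block has size 2, contributing (x − 5)^2

So m_A(x) = (x - 5)^2 = x^2 - 10*x + 25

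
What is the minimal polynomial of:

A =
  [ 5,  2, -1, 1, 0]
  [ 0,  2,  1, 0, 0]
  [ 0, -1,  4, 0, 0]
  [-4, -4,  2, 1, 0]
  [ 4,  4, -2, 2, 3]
x^3 - 9*x^2 + 27*x - 27

The characteristic polynomial is χ_A(x) = (x - 3)^5, so the eigenvalues are known. The minimal polynomial is
  m_A(x) = Π_λ (x − λ)^{k_λ}
where k_λ is the size of the *largest* Jordan block for λ (equivalently, the smallest k with (A − λI)^k v = 0 for every generalised eigenvector v of λ).

  λ = 3: largest Jordan block has size 3, contributing (x − 3)^3

So m_A(x) = (x - 3)^3 = x^3 - 9*x^2 + 27*x - 27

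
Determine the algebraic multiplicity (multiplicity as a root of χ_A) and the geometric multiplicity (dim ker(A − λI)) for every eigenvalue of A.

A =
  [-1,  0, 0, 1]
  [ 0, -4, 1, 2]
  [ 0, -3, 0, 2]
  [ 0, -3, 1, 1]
λ = -1: alg = 4, geom = 2

Step 1 — factor the characteristic polynomial to read off the algebraic multiplicities:
  χ_A(x) = (x + 1)^4

Step 2 — compute geometric multiplicities via the rank-nullity identity g(λ) = n − rank(A − λI):
  rank(A − (-1)·I) = 2, so dim ker(A − (-1)·I) = n − 2 = 2

Summary:
  λ = -1: algebraic multiplicity = 4, geometric multiplicity = 2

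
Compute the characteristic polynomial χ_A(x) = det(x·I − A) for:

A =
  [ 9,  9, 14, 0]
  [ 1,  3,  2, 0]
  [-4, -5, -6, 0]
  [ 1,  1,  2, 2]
x^4 - 8*x^3 + 24*x^2 - 32*x + 16

Expanding det(x·I − A) (e.g. by cofactor expansion or by noting that A is similar to its Jordan form J, which has the same characteristic polynomial as A) gives
  χ_A(x) = x^4 - 8*x^3 + 24*x^2 - 32*x + 16
which factors as (x - 2)^4. The eigenvalues (with algebraic multiplicities) are λ = 2 with multiplicity 4.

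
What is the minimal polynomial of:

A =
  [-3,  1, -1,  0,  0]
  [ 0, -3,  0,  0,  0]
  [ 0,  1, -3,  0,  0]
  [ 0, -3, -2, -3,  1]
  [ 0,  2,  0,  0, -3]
x^3 + 9*x^2 + 27*x + 27

The characteristic polynomial is χ_A(x) = (x + 3)^5, so the eigenvalues are known. The minimal polynomial is
  m_A(x) = Π_λ (x − λ)^{k_λ}
where k_λ is the size of the *largest* Jordan block for λ (equivalently, the smallest k with (A − λI)^k v = 0 for every generalised eigenvector v of λ).

  λ = -3: largest Jordan block has size 3, contributing (x + 3)^3

So m_A(x) = (x + 3)^3 = x^3 + 9*x^2 + 27*x + 27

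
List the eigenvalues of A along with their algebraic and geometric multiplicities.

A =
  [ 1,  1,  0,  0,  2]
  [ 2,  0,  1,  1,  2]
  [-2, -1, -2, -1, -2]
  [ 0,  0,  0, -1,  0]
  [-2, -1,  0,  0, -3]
λ = -1: alg = 5, geom = 3

Step 1 — factor the characteristic polynomial to read off the algebraic multiplicities:
  χ_A(x) = (x + 1)^5

Step 2 — compute geometric multiplicities via the rank-nullity identity g(λ) = n − rank(A − λI):
  rank(A − (-1)·I) = 2, so dim ker(A − (-1)·I) = n − 2 = 3

Summary:
  λ = -1: algebraic multiplicity = 5, geometric multiplicity = 3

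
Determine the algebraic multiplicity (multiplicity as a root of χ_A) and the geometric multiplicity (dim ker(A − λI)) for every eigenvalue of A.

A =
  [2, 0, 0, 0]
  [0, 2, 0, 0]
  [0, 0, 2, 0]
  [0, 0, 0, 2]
λ = 2: alg = 4, geom = 4

Step 1 — factor the characteristic polynomial to read off the algebraic multiplicities:
  χ_A(x) = (x - 2)^4

Step 2 — compute geometric multiplicities via the rank-nullity identity g(λ) = n − rank(A − λI):
  rank(A − (2)·I) = 0, so dim ker(A − (2)·I) = n − 0 = 4

Summary:
  λ = 2: algebraic multiplicity = 4, geometric multiplicity = 4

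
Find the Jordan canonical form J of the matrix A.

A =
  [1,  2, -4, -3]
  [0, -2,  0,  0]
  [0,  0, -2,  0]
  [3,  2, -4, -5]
J_2(-2) ⊕ J_1(-2) ⊕ J_1(-2)

The characteristic polynomial is
  det(x·I − A) = x^4 + 8*x^3 + 24*x^2 + 32*x + 16 = (x + 2)^4

Eigenvalues and multiplicities (the geometric multiplicity of λ is n − rank(A − λI), which equals the number of Jordan blocks for λ):
  λ = -2: algebraic multiplicity = 4, geometric multiplicity = 3

Determining the block sizes for each eigenvalue:
  λ = -2: 3 blocks summing to 4 forces exactly one block of size 2 and the rest size 1 → block sizes [2, 1, 1]

Assembling the blocks gives a Jordan form
J =
  [-2,  1,  0,  0]
  [ 0, -2,  0,  0]
  [ 0,  0, -2,  0]
  [ 0,  0,  0, -2]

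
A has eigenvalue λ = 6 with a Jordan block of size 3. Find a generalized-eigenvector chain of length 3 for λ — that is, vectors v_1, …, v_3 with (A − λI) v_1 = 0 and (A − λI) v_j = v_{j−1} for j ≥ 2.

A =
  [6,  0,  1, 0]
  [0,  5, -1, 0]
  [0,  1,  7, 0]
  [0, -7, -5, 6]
A Jordan chain for λ = 6 of length 3:
v_1 = (1, 0, 0, 2)ᵀ
v_2 = (0, -1, 1, -7)ᵀ
v_3 = (0, 1, 0, 0)ᵀ

Let N = A − (6)·I. We want v_3 with N^3 v_3 = 0 but N^2 v_3 ≠ 0; then v_{j-1} := N · v_j for j = 3, …, 2.

Pick v_3 = (0, 1, 0, 0)ᵀ.
Then v_2 = N · v_3 = (0, -1, 1, -7)ᵀ.
Then v_1 = N · v_2 = (1, 0, 0, 2)ᵀ.

Sanity check: (A − (6)·I) v_1 = (0, 0, 0, 0)ᵀ = 0. ✓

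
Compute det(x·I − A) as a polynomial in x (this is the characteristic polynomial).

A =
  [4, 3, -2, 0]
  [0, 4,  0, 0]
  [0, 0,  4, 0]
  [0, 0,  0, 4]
x^4 - 16*x^3 + 96*x^2 - 256*x + 256

Expanding det(x·I − A) (e.g. by cofactor expansion or by noting that A is similar to its Jordan form J, which has the same characteristic polynomial as A) gives
  χ_A(x) = x^4 - 16*x^3 + 96*x^2 - 256*x + 256
which factors as (x - 4)^4. The eigenvalues (with algebraic multiplicities) are λ = 4 with multiplicity 4.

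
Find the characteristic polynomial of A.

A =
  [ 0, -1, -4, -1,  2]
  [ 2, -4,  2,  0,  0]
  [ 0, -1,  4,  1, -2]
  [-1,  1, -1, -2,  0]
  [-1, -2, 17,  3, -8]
x^5 + 10*x^4 + 40*x^3 + 80*x^2 + 80*x + 32

Expanding det(x·I − A) (e.g. by cofactor expansion or by noting that A is similar to its Jordan form J, which has the same characteristic polynomial as A) gives
  χ_A(x) = x^5 + 10*x^4 + 40*x^3 + 80*x^2 + 80*x + 32
which factors as (x + 2)^5. The eigenvalues (with algebraic multiplicities) are λ = -2 with multiplicity 5.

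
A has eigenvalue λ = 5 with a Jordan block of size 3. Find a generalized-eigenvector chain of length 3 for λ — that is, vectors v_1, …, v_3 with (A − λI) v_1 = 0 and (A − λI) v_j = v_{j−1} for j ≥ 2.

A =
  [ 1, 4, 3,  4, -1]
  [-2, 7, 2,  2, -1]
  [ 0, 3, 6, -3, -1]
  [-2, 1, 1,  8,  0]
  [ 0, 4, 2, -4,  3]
A Jordan chain for λ = 5 of length 3:
v_1 = (1, 0, 2, 0, 2)ᵀ
v_2 = (4, 2, 3, 1, 4)ᵀ
v_3 = (0, 1, 0, 0, 0)ᵀ

Let N = A − (5)·I. We want v_3 with N^3 v_3 = 0 but N^2 v_3 ≠ 0; then v_{j-1} := N · v_j for j = 3, …, 2.

Pick v_3 = (0, 1, 0, 0, 0)ᵀ.
Then v_2 = N · v_3 = (4, 2, 3, 1, 4)ᵀ.
Then v_1 = N · v_2 = (1, 0, 2, 0, 2)ᵀ.

Sanity check: (A − (5)·I) v_1 = (0, 0, 0, 0, 0)ᵀ = 0. ✓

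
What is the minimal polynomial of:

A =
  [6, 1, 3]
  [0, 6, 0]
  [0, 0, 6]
x^2 - 12*x + 36

The characteristic polynomial is χ_A(x) = (x - 6)^3, so the eigenvalues are known. The minimal polynomial is
  m_A(x) = Π_λ (x − λ)^{k_λ}
where k_λ is the size of the *largest* Jordan block for λ (equivalently, the smallest k with (A − λI)^k v = 0 for every generalised eigenvector v of λ).

  λ = 6: largest Jordan block has size 2, contributing (x − 6)^2

So m_A(x) = (x - 6)^2 = x^2 - 12*x + 36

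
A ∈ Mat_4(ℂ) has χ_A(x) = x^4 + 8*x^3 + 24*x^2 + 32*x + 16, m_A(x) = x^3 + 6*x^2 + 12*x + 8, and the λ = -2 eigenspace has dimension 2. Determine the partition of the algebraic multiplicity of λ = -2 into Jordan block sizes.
Block sizes for λ = -2: [3, 1]

Step 1 — from the characteristic polynomial, algebraic multiplicity of λ = -2 is 4. From dim ker(A − (-2)·I) = 2, there are exactly 2 Jordan blocks for λ = -2.
Step 2 — from the minimal polynomial, the factor (x + 2)^3 tells us the largest block for λ = -2 has size 3.
Step 3 — with total size 4, 2 blocks, and largest block 3, the block sizes (in nonincreasing order) are [3, 1].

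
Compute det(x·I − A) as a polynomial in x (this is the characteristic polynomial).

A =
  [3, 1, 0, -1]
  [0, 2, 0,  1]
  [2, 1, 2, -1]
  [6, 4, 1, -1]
x^4 - 6*x^3 + 12*x^2 - 10*x + 3

Expanding det(x·I − A) (e.g. by cofactor expansion or by noting that A is similar to its Jordan form J, which has the same characteristic polynomial as A) gives
  χ_A(x) = x^4 - 6*x^3 + 12*x^2 - 10*x + 3
which factors as (x - 3)*(x - 1)^3. The eigenvalues (with algebraic multiplicities) are λ = 1 with multiplicity 3, λ = 3 with multiplicity 1.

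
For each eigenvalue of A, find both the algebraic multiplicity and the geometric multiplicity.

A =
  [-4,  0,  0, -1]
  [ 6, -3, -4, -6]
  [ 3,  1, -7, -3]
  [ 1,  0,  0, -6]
λ = -5: alg = 4, geom = 2

Step 1 — factor the characteristic polynomial to read off the algebraic multiplicities:
  χ_A(x) = (x + 5)^4

Step 2 — compute geometric multiplicities via the rank-nullity identity g(λ) = n − rank(A − λI):
  rank(A − (-5)·I) = 2, so dim ker(A − (-5)·I) = n − 2 = 2

Summary:
  λ = -5: algebraic multiplicity = 4, geometric multiplicity = 2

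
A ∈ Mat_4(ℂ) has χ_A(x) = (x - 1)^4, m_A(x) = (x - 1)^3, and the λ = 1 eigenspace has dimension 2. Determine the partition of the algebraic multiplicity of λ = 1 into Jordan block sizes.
Block sizes for λ = 1: [3, 1]

Step 1 — from the characteristic polynomial, algebraic multiplicity of λ = 1 is 4. From dim ker(A − (1)·I) = 2, there are exactly 2 Jordan blocks for λ = 1.
Step 2 — from the minimal polynomial, the factor (x − 1)^3 tells us the largest block for λ = 1 has size 3.
Step 3 — with total size 4, 2 blocks, and largest block 3, the block sizes (in nonincreasing order) are [3, 1].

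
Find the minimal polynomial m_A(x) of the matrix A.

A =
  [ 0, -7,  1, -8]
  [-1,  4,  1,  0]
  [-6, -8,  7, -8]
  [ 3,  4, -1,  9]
x^3 - 15*x^2 + 75*x - 125

The characteristic polynomial is χ_A(x) = (x - 5)^4, so the eigenvalues are known. The minimal polynomial is
  m_A(x) = Π_λ (x − λ)^{k_λ}
where k_λ is the size of the *largest* Jordan block for λ (equivalently, the smallest k with (A − λI)^k v = 0 for every generalised eigenvector v of λ).

  λ = 5: largest Jordan block has size 3, contributing (x − 5)^3

So m_A(x) = (x - 5)^3 = x^3 - 15*x^2 + 75*x - 125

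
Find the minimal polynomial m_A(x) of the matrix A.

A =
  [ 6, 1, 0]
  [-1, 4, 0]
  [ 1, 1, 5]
x^2 - 10*x + 25

The characteristic polynomial is χ_A(x) = (x - 5)^3, so the eigenvalues are known. The minimal polynomial is
  m_A(x) = Π_λ (x − λ)^{k_λ}
where k_λ is the size of the *largest* Jordan block for λ (equivalently, the smallest k with (A − λI)^k v = 0 for every generalised eigenvector v of λ).

  λ = 5: largest Jordan block has size 2, contributing (x − 5)^2

So m_A(x) = (x - 5)^2 = x^2 - 10*x + 25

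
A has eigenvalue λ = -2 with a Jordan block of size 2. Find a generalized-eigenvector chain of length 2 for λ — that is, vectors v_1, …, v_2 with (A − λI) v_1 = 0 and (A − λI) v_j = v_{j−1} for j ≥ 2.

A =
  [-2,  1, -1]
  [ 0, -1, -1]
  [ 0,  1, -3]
A Jordan chain for λ = -2 of length 2:
v_1 = (1, 1, 1)ᵀ
v_2 = (0, 1, 0)ᵀ

Let N = A − (-2)·I. We want v_2 with N^2 v_2 = 0 but N^1 v_2 ≠ 0; then v_{j-1} := N · v_j for j = 2, …, 2.

Pick v_2 = (0, 1, 0)ᵀ.
Then v_1 = N · v_2 = (1, 1, 1)ᵀ.

Sanity check: (A − (-2)·I) v_1 = (0, 0, 0)ᵀ = 0. ✓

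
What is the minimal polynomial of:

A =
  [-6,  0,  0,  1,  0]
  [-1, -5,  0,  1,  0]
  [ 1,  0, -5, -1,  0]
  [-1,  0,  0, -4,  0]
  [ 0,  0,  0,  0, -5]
x^2 + 10*x + 25

The characteristic polynomial is χ_A(x) = (x + 5)^5, so the eigenvalues are known. The minimal polynomial is
  m_A(x) = Π_λ (x − λ)^{k_λ}
where k_λ is the size of the *largest* Jordan block for λ (equivalently, the smallest k with (A − λI)^k v = 0 for every generalised eigenvector v of λ).

  λ = -5: largest Jordan block has size 2, contributing (x + 5)^2

So m_A(x) = (x + 5)^2 = x^2 + 10*x + 25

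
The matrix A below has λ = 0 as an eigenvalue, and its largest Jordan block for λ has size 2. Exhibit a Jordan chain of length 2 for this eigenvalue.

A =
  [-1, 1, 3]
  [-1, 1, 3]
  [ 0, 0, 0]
A Jordan chain for λ = 0 of length 2:
v_1 = (-1, -1, 0)ᵀ
v_2 = (1, 0, 0)ᵀ

Let N = A − (0)·I. We want v_2 with N^2 v_2 = 0 but N^1 v_2 ≠ 0; then v_{j-1} := N · v_j for j = 2, …, 2.

Pick v_2 = (1, 0, 0)ᵀ.
Then v_1 = N · v_2 = (-1, -1, 0)ᵀ.

Sanity check: (A − (0)·I) v_1 = (0, 0, 0)ᵀ = 0. ✓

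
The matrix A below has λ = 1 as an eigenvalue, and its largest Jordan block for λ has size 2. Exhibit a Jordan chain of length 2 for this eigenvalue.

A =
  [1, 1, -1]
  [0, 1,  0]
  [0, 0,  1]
A Jordan chain for λ = 1 of length 2:
v_1 = (1, 0, 0)ᵀ
v_2 = (0, 1, 0)ᵀ

Let N = A − (1)·I. We want v_2 with N^2 v_2 = 0 but N^1 v_2 ≠ 0; then v_{j-1} := N · v_j for j = 2, …, 2.

Pick v_2 = (0, 1, 0)ᵀ.
Then v_1 = N · v_2 = (1, 0, 0)ᵀ.

Sanity check: (A − (1)·I) v_1 = (0, 0, 0)ᵀ = 0. ✓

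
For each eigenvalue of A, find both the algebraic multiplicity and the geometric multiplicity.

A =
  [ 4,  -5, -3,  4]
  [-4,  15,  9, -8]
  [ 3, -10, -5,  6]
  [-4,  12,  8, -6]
λ = 2: alg = 4, geom = 2

Step 1 — factor the characteristic polynomial to read off the algebraic multiplicities:
  χ_A(x) = (x - 2)^4

Step 2 — compute geometric multiplicities via the rank-nullity identity g(λ) = n − rank(A − λI):
  rank(A − (2)·I) = 2, so dim ker(A − (2)·I) = n − 2 = 2

Summary:
  λ = 2: algebraic multiplicity = 4, geometric multiplicity = 2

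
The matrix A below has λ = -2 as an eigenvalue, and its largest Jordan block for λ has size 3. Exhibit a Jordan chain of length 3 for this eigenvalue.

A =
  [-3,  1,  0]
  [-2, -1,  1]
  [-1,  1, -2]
A Jordan chain for λ = -2 of length 3:
v_1 = (-1, -1, -1)ᵀ
v_2 = (-1, -2, -1)ᵀ
v_3 = (1, 0, 0)ᵀ

Let N = A − (-2)·I. We want v_3 with N^3 v_3 = 0 but N^2 v_3 ≠ 0; then v_{j-1} := N · v_j for j = 3, …, 2.

Pick v_3 = (1, 0, 0)ᵀ.
Then v_2 = N · v_3 = (-1, -2, -1)ᵀ.
Then v_1 = N · v_2 = (-1, -1, -1)ᵀ.

Sanity check: (A − (-2)·I) v_1 = (0, 0, 0)ᵀ = 0. ✓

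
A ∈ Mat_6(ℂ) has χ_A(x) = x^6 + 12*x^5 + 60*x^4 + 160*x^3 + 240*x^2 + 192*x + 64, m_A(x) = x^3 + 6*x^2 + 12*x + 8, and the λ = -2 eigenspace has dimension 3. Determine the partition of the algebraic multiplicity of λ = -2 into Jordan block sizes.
Block sizes for λ = -2: [3, 2, 1]

Step 1 — from the characteristic polynomial, algebraic multiplicity of λ = -2 is 6. From dim ker(A − (-2)·I) = 3, there are exactly 3 Jordan blocks for λ = -2.
Step 2 — from the minimal polynomial, the factor (x + 2)^3 tells us the largest block for λ = -2 has size 3.
Step 3 — with total size 6, 3 blocks, and largest block 3, the block sizes (in nonincreasing order) are [3, 2, 1].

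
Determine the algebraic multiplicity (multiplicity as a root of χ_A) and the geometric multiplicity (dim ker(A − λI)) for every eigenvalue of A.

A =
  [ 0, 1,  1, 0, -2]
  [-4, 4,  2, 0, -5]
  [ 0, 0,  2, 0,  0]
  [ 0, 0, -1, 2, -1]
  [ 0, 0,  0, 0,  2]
λ = 2: alg = 5, geom = 2

Step 1 — factor the characteristic polynomial to read off the algebraic multiplicities:
  χ_A(x) = (x - 2)^5

Step 2 — compute geometric multiplicities via the rank-nullity identity g(λ) = n − rank(A − λI):
  rank(A − (2)·I) = 3, so dim ker(A − (2)·I) = n − 3 = 2

Summary:
  λ = 2: algebraic multiplicity = 5, geometric multiplicity = 2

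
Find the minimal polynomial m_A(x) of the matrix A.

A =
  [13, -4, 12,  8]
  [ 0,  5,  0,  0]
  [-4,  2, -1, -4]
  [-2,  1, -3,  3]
x^2 - 10*x + 25

The characteristic polynomial is χ_A(x) = (x - 5)^4, so the eigenvalues are known. The minimal polynomial is
  m_A(x) = Π_λ (x − λ)^{k_λ}
where k_λ is the size of the *largest* Jordan block for λ (equivalently, the smallest k with (A − λI)^k v = 0 for every generalised eigenvector v of λ).

  λ = 5: largest Jordan block has size 2, contributing (x − 5)^2

So m_A(x) = (x - 5)^2 = x^2 - 10*x + 25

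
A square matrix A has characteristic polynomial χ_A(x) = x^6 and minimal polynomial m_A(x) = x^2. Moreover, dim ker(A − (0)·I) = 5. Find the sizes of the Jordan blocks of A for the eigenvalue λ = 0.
Block sizes for λ = 0: [2, 1, 1, 1, 1]

Step 1 — from the characteristic polynomial, algebraic multiplicity of λ = 0 is 6. From dim ker(A − (0)·I) = 5, there are exactly 5 Jordan blocks for λ = 0.
Step 2 — from the minimal polynomial, the factor (x − 0)^2 tells us the largest block for λ = 0 has size 2.
Step 3 — with total size 6, 5 blocks, and largest block 2, the block sizes (in nonincreasing order) are [2, 1, 1, 1, 1].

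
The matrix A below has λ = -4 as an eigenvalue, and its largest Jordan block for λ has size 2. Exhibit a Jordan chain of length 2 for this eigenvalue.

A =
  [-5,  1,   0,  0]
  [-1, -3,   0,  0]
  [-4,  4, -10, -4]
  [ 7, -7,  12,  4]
A Jordan chain for λ = -4 of length 2:
v_1 = (-3, -3, -6, 9)ᵀ
v_2 = (3, 0, -1, 0)ᵀ

Let N = A − (-4)·I. We want v_2 with N^2 v_2 = 0 but N^1 v_2 ≠ 0; then v_{j-1} := N · v_j for j = 2, …, 2.

Pick v_2 = (3, 0, -1, 0)ᵀ.
Then v_1 = N · v_2 = (-3, -3, -6, 9)ᵀ.

Sanity check: (A − (-4)·I) v_1 = (0, 0, 0, 0)ᵀ = 0. ✓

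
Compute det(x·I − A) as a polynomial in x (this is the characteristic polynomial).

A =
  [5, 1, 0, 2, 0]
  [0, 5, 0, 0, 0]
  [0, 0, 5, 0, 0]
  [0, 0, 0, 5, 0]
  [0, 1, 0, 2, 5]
x^5 - 25*x^4 + 250*x^3 - 1250*x^2 + 3125*x - 3125

Expanding det(x·I − A) (e.g. by cofactor expansion or by noting that A is similar to its Jordan form J, which has the same characteristic polynomial as A) gives
  χ_A(x) = x^5 - 25*x^4 + 250*x^3 - 1250*x^2 + 3125*x - 3125
which factors as (x - 5)^5. The eigenvalues (with algebraic multiplicities) are λ = 5 with multiplicity 5.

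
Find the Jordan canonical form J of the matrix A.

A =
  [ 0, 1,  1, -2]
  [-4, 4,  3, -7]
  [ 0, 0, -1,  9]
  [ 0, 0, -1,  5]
J_2(2) ⊕ J_2(2)

The characteristic polynomial is
  det(x·I − A) = x^4 - 8*x^3 + 24*x^2 - 32*x + 16 = (x - 2)^4

Eigenvalues and multiplicities (the geometric multiplicity of λ is n − rank(A − λI), which equals the number of Jordan blocks for λ):
  λ = 2: algebraic multiplicity = 4, geometric multiplicity = 2

Determining the block sizes for each eigenvalue:
  λ = 2: with am = 4 and gm = 2, the partition is not yet determined (e.g. several partitions of 4 into 2 parts exist). Let N = A − (2)·I. Computing rank(N^1) = 2, rank(N^2) = 0; the number of blocks of size ≥ j is rank(N^{j−1}) − rank(N^j), giving [2, 2]. So we have 2 block(s) of size 2 → block sizes [2, 2]

Assembling the blocks gives a Jordan form
J =
  [2, 1, 0, 0]
  [0, 2, 0, 0]
  [0, 0, 2, 1]
  [0, 0, 0, 2]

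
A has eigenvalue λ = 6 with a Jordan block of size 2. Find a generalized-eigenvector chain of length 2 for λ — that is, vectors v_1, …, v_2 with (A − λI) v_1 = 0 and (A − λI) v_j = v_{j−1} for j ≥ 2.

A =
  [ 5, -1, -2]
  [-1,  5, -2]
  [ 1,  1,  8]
A Jordan chain for λ = 6 of length 2:
v_1 = (-1, -1, 1)ᵀ
v_2 = (1, 0, 0)ᵀ

Let N = A − (6)·I. We want v_2 with N^2 v_2 = 0 but N^1 v_2 ≠ 0; then v_{j-1} := N · v_j for j = 2, …, 2.

Pick v_2 = (1, 0, 0)ᵀ.
Then v_1 = N · v_2 = (-1, -1, 1)ᵀ.

Sanity check: (A − (6)·I) v_1 = (0, 0, 0)ᵀ = 0. ✓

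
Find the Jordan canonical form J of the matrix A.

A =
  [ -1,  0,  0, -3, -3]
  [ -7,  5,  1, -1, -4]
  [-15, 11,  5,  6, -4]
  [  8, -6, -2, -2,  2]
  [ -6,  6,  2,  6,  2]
J_1(1) ⊕ J_3(2) ⊕ J_1(2)

The characteristic polynomial is
  det(x·I − A) = x^5 - 9*x^4 + 32*x^3 - 56*x^2 + 48*x - 16 = (x - 2)^4*(x - 1)

Eigenvalues and multiplicities (the geometric multiplicity of λ is n − rank(A − λI), which equals the number of Jordan blocks for λ):
  λ = 1: algebraic multiplicity = 1, geometric multiplicity = 1
  λ = 2: algebraic multiplicity = 4, geometric multiplicity = 2

Determining the block sizes for each eigenvalue:
  λ = 1: one block (gm = 1), so the single block has size am = 1 → block sizes [1]
  λ = 2: with am = 4 and gm = 2, the partition is not yet determined (e.g. several partitions of 4 into 2 parts exist). Let N = A − (2)·I. Computing rank(N^1) = 3, rank(N^2) = 2, rank(N^3) = 1; the number of blocks of size ≥ j is rank(N^{j−1}) − rank(N^j), giving [2, 1, 1]. So we have 1 block(s) of size 3, 1 block(s) of size 1 → block sizes [3, 1]

Assembling the blocks gives a Jordan form
J =
  [1, 0, 0, 0, 0]
  [0, 2, 1, 0, 0]
  [0, 0, 2, 1, 0]
  [0, 0, 0, 2, 0]
  [0, 0, 0, 0, 2]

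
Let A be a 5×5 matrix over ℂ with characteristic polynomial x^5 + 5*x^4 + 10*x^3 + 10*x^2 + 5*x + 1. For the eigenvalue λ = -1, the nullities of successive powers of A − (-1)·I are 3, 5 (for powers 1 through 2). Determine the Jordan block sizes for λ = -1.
Block sizes for λ = -1: [2, 2, 1]

From the dimensions of kernels of powers, the number of Jordan blocks of size at least j is d_j − d_{j−1} where d_j = dim ker(N^j) (with d_0 = 0). Computing the differences gives [3, 2].
The number of blocks of size exactly k is (#blocks of size ≥ k) − (#blocks of size ≥ k + 1), so the partition is: 1 block(s) of size 1, 2 block(s) of size 2.
In nonincreasing order the block sizes are [2, 2, 1].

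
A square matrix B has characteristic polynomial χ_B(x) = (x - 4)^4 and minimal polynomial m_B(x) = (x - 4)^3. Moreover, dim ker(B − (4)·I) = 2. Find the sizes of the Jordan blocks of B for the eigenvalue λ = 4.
Block sizes for λ = 4: [3, 1]

Step 1 — from the characteristic polynomial, algebraic multiplicity of λ = 4 is 4. From dim ker(B − (4)·I) = 2, there are exactly 2 Jordan blocks for λ = 4.
Step 2 — from the minimal polynomial, the factor (x − 4)^3 tells us the largest block for λ = 4 has size 3.
Step 3 — with total size 4, 2 blocks, and largest block 3, the block sizes (in nonincreasing order) are [3, 1].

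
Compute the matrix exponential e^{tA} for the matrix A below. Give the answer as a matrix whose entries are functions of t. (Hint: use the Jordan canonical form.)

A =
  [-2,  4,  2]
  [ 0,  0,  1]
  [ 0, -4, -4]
e^{tA} =
  [exp(-2*t), 4*t*exp(-2*t), 2*t*exp(-2*t)]
  [0, 2*t*exp(-2*t) + exp(-2*t), t*exp(-2*t)]
  [0, -4*t*exp(-2*t), -2*t*exp(-2*t) + exp(-2*t)]

Strategy: write A = P · J · P⁻¹ where J is a Jordan canonical form, so e^{tA} = P · e^{tJ} · P⁻¹, and e^{tJ} can be computed block-by-block.

A has Jordan form
J =
  [-2,  1,  0]
  [ 0, -2,  0]
  [ 0,  0, -2]
(up to reordering of blocks).

Per-block formulas:
  For a 2×2 Jordan block J_2(-2): exp(t · J_2(-2)) = e^(-2t)·(I + t·N), where N is the 2×2 nilpotent shift.
  For a 1×1 block at λ = -2: exp(t · [-2]) = [e^(-2t)].

After assembling e^{tJ} and conjugating by P, we get:

e^{tA} =
  [exp(-2*t), 4*t*exp(-2*t), 2*t*exp(-2*t)]
  [0, 2*t*exp(-2*t) + exp(-2*t), t*exp(-2*t)]
  [0, -4*t*exp(-2*t), -2*t*exp(-2*t) + exp(-2*t)]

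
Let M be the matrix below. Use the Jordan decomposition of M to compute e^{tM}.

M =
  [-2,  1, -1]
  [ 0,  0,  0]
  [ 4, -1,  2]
e^{tM} =
  [1 - 2*t, -t^2/2 + t, -t]
  [0, 1, 0]
  [4*t, t^2 - t, 2*t + 1]

Strategy: write M = P · J · P⁻¹ where J is a Jordan canonical form, so e^{tM} = P · e^{tJ} · P⁻¹, and e^{tJ} can be computed block-by-block.

M has Jordan form
J =
  [0, 1, 0]
  [0, 0, 1]
  [0, 0, 0]
(up to reordering of blocks).

Per-block formulas:
  For a 3×3 Jordan block J_3(0): exp(t · J_3(0)) = e^(0t)·(I + t·N + (t^2/2)·N^2), where N is the 3×3 nilpotent shift.

After assembling e^{tJ} and conjugating by P, we get:

e^{tM} =
  [1 - 2*t, -t^2/2 + t, -t]
  [0, 1, 0]
  [4*t, t^2 - t, 2*t + 1]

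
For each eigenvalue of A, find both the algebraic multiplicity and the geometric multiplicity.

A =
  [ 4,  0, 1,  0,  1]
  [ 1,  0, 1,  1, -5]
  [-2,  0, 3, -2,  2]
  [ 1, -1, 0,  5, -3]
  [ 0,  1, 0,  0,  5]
λ = 3: alg = 3, geom = 1; λ = 4: alg = 2, geom = 1

Step 1 — factor the characteristic polynomial to read off the algebraic multiplicities:
  χ_A(x) = (x - 4)^2*(x - 3)^3

Step 2 — compute geometric multiplicities via the rank-nullity identity g(λ) = n − rank(A − λI):
  rank(A − (3)·I) = 4, so dim ker(A − (3)·I) = n − 4 = 1
  rank(A − (4)·I) = 4, so dim ker(A − (4)·I) = n − 4 = 1

Summary:
  λ = 3: algebraic multiplicity = 3, geometric multiplicity = 1
  λ = 4: algebraic multiplicity = 2, geometric multiplicity = 1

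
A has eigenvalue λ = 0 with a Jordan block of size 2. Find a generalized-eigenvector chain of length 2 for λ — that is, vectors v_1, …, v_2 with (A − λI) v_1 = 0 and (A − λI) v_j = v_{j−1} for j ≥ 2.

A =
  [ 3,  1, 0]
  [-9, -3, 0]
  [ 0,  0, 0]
A Jordan chain for λ = 0 of length 2:
v_1 = (3, -9, 0)ᵀ
v_2 = (1, 0, 0)ᵀ

Let N = A − (0)·I. We want v_2 with N^2 v_2 = 0 but N^1 v_2 ≠ 0; then v_{j-1} := N · v_j for j = 2, …, 2.

Pick v_2 = (1, 0, 0)ᵀ.
Then v_1 = N · v_2 = (3, -9, 0)ᵀ.

Sanity check: (A − (0)·I) v_1 = (0, 0, 0)ᵀ = 0. ✓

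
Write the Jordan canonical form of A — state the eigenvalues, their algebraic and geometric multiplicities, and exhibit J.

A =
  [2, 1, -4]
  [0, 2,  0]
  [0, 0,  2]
J_2(2) ⊕ J_1(2)

The characteristic polynomial is
  det(x·I − A) = x^3 - 6*x^2 + 12*x - 8 = (x - 2)^3

Eigenvalues and multiplicities (the geometric multiplicity of λ is n − rank(A − λI), which equals the number of Jordan blocks for λ):
  λ = 2: algebraic multiplicity = 3, geometric multiplicity = 2

Determining the block sizes for each eigenvalue:
  λ = 2: 2 blocks summing to 3 forces exactly one block of size 2 and the rest size 1 → block sizes [2, 1]

Assembling the blocks gives a Jordan form
J =
  [2, 1, 0]
  [0, 2, 0]
  [0, 0, 2]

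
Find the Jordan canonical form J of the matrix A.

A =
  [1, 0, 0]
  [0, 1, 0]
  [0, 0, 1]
J_1(1) ⊕ J_1(1) ⊕ J_1(1)

The characteristic polynomial is
  det(x·I − A) = x^3 - 3*x^2 + 3*x - 1 = (x - 1)^3

Eigenvalues and multiplicities (the geometric multiplicity of λ is n − rank(A − λI), which equals the number of Jordan blocks for λ):
  λ = 1: algebraic multiplicity = 3, geometric multiplicity = 3

Determining the block sizes for each eigenvalue:
  λ = 1: gm = am = 3, so every block has size 1 → block sizes [1, 1, 1]

Assembling the blocks gives a Jordan form
J =
  [1, 0, 0]
  [0, 1, 0]
  [0, 0, 1]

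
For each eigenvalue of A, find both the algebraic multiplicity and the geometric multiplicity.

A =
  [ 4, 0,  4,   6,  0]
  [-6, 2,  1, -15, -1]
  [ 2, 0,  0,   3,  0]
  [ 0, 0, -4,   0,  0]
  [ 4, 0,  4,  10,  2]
λ = 0: alg = 1, geom = 1; λ = 2: alg = 4, geom = 2

Step 1 — factor the characteristic polynomial to read off the algebraic multiplicities:
  χ_A(x) = x*(x - 2)^4

Step 2 — compute geometric multiplicities via the rank-nullity identity g(λ) = n − rank(A − λI):
  rank(A − (0)·I) = 4, so dim ker(A − (0)·I) = n − 4 = 1
  rank(A − (2)·I) = 3, so dim ker(A − (2)·I) = n − 3 = 2

Summary:
  λ = 0: algebraic multiplicity = 1, geometric multiplicity = 1
  λ = 2: algebraic multiplicity = 4, geometric multiplicity = 2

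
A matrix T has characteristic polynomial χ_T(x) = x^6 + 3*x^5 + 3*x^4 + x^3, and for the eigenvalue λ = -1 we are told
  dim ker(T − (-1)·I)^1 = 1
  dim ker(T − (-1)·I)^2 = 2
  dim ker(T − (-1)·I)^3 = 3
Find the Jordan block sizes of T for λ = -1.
Block sizes for λ = -1: [3]

From the dimensions of kernels of powers, the number of Jordan blocks of size at least j is d_j − d_{j−1} where d_j = dim ker(N^j) (with d_0 = 0). Computing the differences gives [1, 1, 1].
The number of blocks of size exactly k is (#blocks of size ≥ k) − (#blocks of size ≥ k + 1), so the partition is: 1 block(s) of size 3.
In nonincreasing order the block sizes are [3].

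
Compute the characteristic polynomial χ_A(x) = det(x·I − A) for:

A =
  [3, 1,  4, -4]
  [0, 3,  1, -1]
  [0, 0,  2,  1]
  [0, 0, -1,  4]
x^4 - 12*x^3 + 54*x^2 - 108*x + 81

Expanding det(x·I − A) (e.g. by cofactor expansion or by noting that A is similar to its Jordan form J, which has the same characteristic polynomial as A) gives
  χ_A(x) = x^4 - 12*x^3 + 54*x^2 - 108*x + 81
which factors as (x - 3)^4. The eigenvalues (with algebraic multiplicities) are λ = 3 with multiplicity 4.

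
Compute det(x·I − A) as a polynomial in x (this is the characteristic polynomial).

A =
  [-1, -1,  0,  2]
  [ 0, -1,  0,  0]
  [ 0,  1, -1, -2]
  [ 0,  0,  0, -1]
x^4 + 4*x^3 + 6*x^2 + 4*x + 1

Expanding det(x·I − A) (e.g. by cofactor expansion or by noting that A is similar to its Jordan form J, which has the same characteristic polynomial as A) gives
  χ_A(x) = x^4 + 4*x^3 + 6*x^2 + 4*x + 1
which factors as (x + 1)^4. The eigenvalues (with algebraic multiplicities) are λ = -1 with multiplicity 4.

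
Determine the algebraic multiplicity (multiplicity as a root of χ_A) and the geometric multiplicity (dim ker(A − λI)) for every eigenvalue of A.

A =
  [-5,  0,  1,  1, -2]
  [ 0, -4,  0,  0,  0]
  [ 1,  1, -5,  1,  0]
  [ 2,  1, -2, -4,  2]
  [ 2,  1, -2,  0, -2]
λ = -4: alg = 5, geom = 3

Step 1 — factor the characteristic polynomial to read off the algebraic multiplicities:
  χ_A(x) = (x + 4)^5

Step 2 — compute geometric multiplicities via the rank-nullity identity g(λ) = n − rank(A − λI):
  rank(A − (-4)·I) = 2, so dim ker(A − (-4)·I) = n − 2 = 3

Summary:
  λ = -4: algebraic multiplicity = 5, geometric multiplicity = 3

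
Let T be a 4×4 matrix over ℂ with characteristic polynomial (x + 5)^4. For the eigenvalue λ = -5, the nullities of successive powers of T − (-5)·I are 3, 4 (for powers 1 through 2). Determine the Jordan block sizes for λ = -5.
Block sizes for λ = -5: [2, 1, 1]

From the dimensions of kernels of powers, the number of Jordan blocks of size at least j is d_j − d_{j−1} where d_j = dim ker(N^j) (with d_0 = 0). Computing the differences gives [3, 1].
The number of blocks of size exactly k is (#blocks of size ≥ k) − (#blocks of size ≥ k + 1), so the partition is: 2 block(s) of size 1, 1 block(s) of size 2.
In nonincreasing order the block sizes are [2, 1, 1].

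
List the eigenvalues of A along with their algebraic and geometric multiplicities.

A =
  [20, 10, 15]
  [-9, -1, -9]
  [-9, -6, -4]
λ = 5: alg = 3, geom = 2

Step 1 — factor the characteristic polynomial to read off the algebraic multiplicities:
  χ_A(x) = (x - 5)^3

Step 2 — compute geometric multiplicities via the rank-nullity identity g(λ) = n − rank(A − λI):
  rank(A − (5)·I) = 1, so dim ker(A − (5)·I) = n − 1 = 2

Summary:
  λ = 5: algebraic multiplicity = 3, geometric multiplicity = 2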